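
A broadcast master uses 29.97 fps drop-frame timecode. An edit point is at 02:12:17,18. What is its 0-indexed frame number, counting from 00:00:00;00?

As if non-drop at 30 labels/s: (2 × 3600 + 12 × 60 + 17) × 30 + 18 = 238128.
Minute boundaries passed: 132; those not divisible by 10: 132 − 13 = 119; dropped labels = 2 × 119 = 238.
Actual frame index = 238128 − 238 = 237890.

237890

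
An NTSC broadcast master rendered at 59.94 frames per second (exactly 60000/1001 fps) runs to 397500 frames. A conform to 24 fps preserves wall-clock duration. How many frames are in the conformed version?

159159 frames

Target frames = source frames × (target rate / source rate) = 397500 × (24)/(60000/1001) = 397500 × 1001/2500 = 159159.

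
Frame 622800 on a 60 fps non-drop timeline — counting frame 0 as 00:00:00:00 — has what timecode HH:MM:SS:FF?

622800 ÷ 60 = 10380 full seconds, remainder 0 frames.
10380 s = 2 h 53 min 0 s.
Timecode: 02:53:00:00.

02:53:00:00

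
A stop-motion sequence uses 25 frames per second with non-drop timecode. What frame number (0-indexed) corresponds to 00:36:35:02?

Total seconds to the label: (0 × 3600 + 36 × 60 + 35) = 2195.
Frame index = 2195 × 25 + 2 = 54877.

frame 54877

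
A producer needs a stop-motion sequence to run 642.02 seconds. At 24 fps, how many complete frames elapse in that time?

15408 frames

Frames = 642.02 × 24 = 385212/25 ≈ 15408.4800.
Complete frames: 15408.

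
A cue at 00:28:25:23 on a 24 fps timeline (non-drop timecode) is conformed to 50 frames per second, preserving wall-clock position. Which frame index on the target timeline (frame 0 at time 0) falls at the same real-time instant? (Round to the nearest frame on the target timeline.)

frame 85298

Source frame index: (0×3600 + 28×60 + 25) × 24 + 23 = 40943.
Real time: 40943 / (24) = 40943/24 s.
Target frame: (40943/24) × (50) = 1023575/12 ≈ 85297.917 → 85298.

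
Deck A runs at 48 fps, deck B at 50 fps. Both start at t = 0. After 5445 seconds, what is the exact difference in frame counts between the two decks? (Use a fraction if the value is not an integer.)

10890 frames

A emits 48 × 5445 = 261360 frames; B emits 50 × 5445 = 272250.
Difference = 10890 frames; B is ahead of A.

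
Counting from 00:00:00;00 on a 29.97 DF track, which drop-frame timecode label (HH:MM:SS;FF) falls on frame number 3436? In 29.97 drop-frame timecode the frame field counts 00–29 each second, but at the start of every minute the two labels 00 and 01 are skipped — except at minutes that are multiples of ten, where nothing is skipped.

Ten DF minutes hold 17982 frames, so frame 3436 lies in block 0 (frames 0–17981) with 3436 frames into that block.
The block's first minute is 1800 frames and the rest 1798 each; 3436 frames reaches minute 1, so 0 × 18 + 1 × 2 = 2 labels have been skipped so far.
Adding those back, label number 3436 + 2 = 3438 at 30 labels/s is 114 s + 18 f = 0 h 1 min 54 s frame 18, i.e. 00:01:54;18.

00:01:54;18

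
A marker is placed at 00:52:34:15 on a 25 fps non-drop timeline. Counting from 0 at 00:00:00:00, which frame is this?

Total seconds to the label: (0 × 3600 + 52 × 60 + 34) = 3154.
Frame index = 3154 × 25 + 15 = 78865.

78865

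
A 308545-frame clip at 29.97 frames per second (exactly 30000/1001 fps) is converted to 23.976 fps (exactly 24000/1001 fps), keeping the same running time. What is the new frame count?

Target frames = source frames × (target rate / source rate) = 308545 × (24000/1001)/(30000/1001) = 308545 × 4/5 = 246836.

246836 frames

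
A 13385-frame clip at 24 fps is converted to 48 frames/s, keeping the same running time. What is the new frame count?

Frames at target rate = 13385 × (48) / (24) = 26770.

26770 frames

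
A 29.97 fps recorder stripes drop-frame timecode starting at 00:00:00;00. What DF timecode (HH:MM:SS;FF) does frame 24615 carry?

00:13:41;09

Ten DF minutes hold 17982 frames, so frame 24615 lies in block 1 (frames 17982–35963) with 6633 frames into that block.
The block's first minute is 1800 frames and the rest 1798 each; 6633 frames reaches minute 3, so 1 × 18 + 3 × 2 = 24 labels have been skipped so far.
Adding those back, label number 24615 + 24 = 24639 at 30 labels/s is 821 s + 9 f = 0 h 13 min 41 s frame 9, i.e. 00:13:41;09.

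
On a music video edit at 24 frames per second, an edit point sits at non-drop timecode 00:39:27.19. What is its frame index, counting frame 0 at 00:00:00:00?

Total seconds to the label: (0 × 3600 + 39 × 60 + 27) = 2367.
Frame index = 2367 × 24 + 19 = 56827.

frame 56827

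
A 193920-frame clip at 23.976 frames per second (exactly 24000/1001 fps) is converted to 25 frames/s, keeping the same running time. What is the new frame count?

202202 frames

Target frames = source frames × (target rate / source rate) = 193920 × (25)/(24000/1001) = 193920 × 1001/960 = 202202.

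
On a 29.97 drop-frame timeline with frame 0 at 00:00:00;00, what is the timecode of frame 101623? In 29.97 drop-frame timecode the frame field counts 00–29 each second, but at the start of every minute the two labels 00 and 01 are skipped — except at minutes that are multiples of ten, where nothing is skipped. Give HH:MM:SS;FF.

Each 10-minute DF block holds 10 × 60 × 30 − 9 × 2 = 17982 frames. 101623 ÷ 17982 → 5 full blocks, remainder 11713.
Within the partial block the first minute is 1800 frames and each further minute 1798, so 6 further minute boundaries passed. Total skipped labels = 18 × 5 + 2 × 6 = 102.
Non-drop label index = 101623 + 102 = 101725; at 30 labels/s that is 00:56:30:25, i.e. DF 00:56:30;25.

00:56:30;25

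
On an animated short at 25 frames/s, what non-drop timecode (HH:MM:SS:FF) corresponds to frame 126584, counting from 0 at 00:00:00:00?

01:24:23:09

126584 ÷ 25 = 5063 full seconds, remainder 9 frames.
5063 s = 1 h 24 min 23 s.
Timecode: 01:24:23:09.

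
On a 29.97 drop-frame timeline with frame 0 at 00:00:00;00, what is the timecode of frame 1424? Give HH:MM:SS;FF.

Each 10-minute DF block holds 10 × 60 × 30 − 9 × 2 = 17982 frames. 1424 ÷ 17982 → 0 full blocks, remainder 1424.
Within the partial block the first minute is 1800 frames and each further minute 1798, so 0 further minute boundaries passed. Total skipped labels = 18 × 0 + 2 × 0 = 0.
Non-drop label index = 1424 + 0 = 1424; at 30 labels/s that is 00:00:47:14, i.e. DF 00:00:47;14.

00:00:47;14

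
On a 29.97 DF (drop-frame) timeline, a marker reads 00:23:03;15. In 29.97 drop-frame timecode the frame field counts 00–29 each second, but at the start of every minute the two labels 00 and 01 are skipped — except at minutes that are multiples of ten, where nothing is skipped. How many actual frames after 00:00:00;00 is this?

As if non-drop at 30 labels/s: (0 × 3600 + 23 × 60 + 3) × 30 + 15 = 41505.
Minute boundaries passed: 23; those not divisible by 10: 23 − 2 = 21; dropped labels = 2 × 21 = 42.
Actual frame index = 41505 − 42 = 41463.

41463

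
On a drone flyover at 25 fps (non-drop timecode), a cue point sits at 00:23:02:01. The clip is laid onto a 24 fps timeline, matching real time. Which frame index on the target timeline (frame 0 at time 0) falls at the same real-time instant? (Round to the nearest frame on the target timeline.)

frame 33169

Source frame index: (0×3600 + 23×60 + 2) × 25 + 1 = 34551.
Real time: 34551 / (25) = 34551/25 s.
Target frame: (34551/25) × (24) = 829224/25 ≈ 33168.960 → 33169.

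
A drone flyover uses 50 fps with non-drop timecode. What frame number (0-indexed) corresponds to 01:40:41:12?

Total seconds to the label: (1 × 3600 + 40 × 60 + 41) = 6041.
Frame index = 6041 × 50 + 12 = 302062.

302062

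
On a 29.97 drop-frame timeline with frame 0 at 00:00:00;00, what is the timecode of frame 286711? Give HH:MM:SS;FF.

Ten DF minutes hold 17982 frames, so frame 286711 lies in block 15 (frames 269730–287711) with 16981 frames into that block.
The block's first minute is 1800 frames and the rest 1798 each; 16981 frames reaches minute 9, so 15 × 18 + 9 × 2 = 288 labels have been skipped so far.
Adding those back, label number 286711 + 288 = 286999 at 30 labels/s is 9566 s + 19 f = 2 h 39 min 26 s frame 19, i.e. 02:39:26;19.

02:39:26;19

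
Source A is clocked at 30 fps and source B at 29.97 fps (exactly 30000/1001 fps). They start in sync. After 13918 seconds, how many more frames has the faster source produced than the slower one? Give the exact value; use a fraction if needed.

A emits 30 × 13918 = 417540 frames; B emits 30000/1001 × 13918 = 417540000/1001.
Difference = 417540/1001 frames (≈ 417.1229); B is behind A.

417540/1001 frames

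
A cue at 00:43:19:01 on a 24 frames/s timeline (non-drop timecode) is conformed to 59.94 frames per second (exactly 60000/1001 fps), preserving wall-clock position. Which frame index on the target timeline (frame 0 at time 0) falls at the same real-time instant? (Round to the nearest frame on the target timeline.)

Source frame index: (0×3600 + 43×60 + 19) × 24 + 1 = 62377.
Real time: 62377 / (24) = 62377/24 s.
Target frame: (62377/24) × (60000/1001) = 22277500/143 ≈ 155786.713 → 155787.

frame 155787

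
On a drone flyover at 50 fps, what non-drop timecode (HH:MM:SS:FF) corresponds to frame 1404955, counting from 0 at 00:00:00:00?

07:48:19:05

1404955 ÷ 50 = 28099 full seconds, remainder 5 frames.
28099 s = 7 h 48 min 19 s.
Timecode: 07:48:19:05.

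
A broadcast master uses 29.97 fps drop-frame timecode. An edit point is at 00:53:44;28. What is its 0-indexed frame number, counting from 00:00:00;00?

96652

As if non-drop at 30 labels/s: (0 × 3600 + 53 × 60 + 44) × 30 + 28 = 96748.
Minute boundaries passed: 53; those not divisible by 10: 53 − 5 = 48; dropped labels = 2 × 48 = 96.
Actual frame index = 96748 − 96 = 96652.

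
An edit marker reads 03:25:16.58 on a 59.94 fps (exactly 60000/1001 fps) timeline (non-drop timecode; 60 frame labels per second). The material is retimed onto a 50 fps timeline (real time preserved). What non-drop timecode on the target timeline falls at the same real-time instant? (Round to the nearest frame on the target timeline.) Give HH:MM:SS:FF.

Source frame index: (3×3600 + 25×60 + 16) × 60 + 58 = 739018.
Real time: 739018 / (60000/1001) = 369878509/30000 s.
Target frame: (369878509/30000) × (50) = 369878509/600 ≈ 616464.182 → 616464.
At 50 labels/s: frame 616464 → 03:25:29:14.

03:25:29:14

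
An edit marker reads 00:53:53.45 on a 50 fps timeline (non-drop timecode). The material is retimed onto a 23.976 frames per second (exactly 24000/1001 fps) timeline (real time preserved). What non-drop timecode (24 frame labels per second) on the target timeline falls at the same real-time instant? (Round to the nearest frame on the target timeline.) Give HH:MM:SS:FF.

Source frame index: (0×3600 + 53×60 + 53) × 50 + 45 = 161695.
Real time: 161695 / (50) = 32339/10 s.
Target frame: (32339/10) × (24000/1001) = 77613600/1001 ≈ 77536.064 → 77536.
At 24 labels/s: frame 77536 → 00:53:50:16.

00:53:50:16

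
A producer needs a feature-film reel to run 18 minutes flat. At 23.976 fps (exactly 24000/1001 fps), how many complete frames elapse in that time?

18 min = 1080 s.
Frames = 1080 × 24000/1001 = 25920000/1001 ≈ 25894.1059.
Complete frames: 25894.

25894 frames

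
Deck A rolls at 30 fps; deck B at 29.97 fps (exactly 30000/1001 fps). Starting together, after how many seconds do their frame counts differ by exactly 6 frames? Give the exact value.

200.2 seconds

The gap grows by |30000/1001 − 30| = 30/1001 frames per second.
Time for a 6-frame gap: 6 ÷ (30/1001) = 200.2 s.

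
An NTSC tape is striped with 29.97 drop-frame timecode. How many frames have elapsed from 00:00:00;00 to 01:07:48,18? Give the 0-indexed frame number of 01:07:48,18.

As if non-drop at 30 labels/s: (1 × 3600 + 7 × 60 + 48) × 30 + 18 = 122058.
Minute boundaries passed: 67; those not divisible by 10: 67 − 6 = 61; dropped labels = 2 × 61 = 122.
Actual frame index = 122058 − 122 = 121936.

121936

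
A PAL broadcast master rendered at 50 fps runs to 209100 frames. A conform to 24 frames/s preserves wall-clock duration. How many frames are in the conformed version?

Target frames = source frames × (target rate / source rate) = 209100 × (24)/(50) = 209100 × 12/25 = 100368.

100368 frames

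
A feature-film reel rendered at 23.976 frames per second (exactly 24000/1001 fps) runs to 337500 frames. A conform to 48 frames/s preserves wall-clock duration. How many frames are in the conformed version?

675675 frames

Target frames = source frames × (target rate / source rate) = 337500 × (48)/(24000/1001) = 337500 × 1001/500 = 675675.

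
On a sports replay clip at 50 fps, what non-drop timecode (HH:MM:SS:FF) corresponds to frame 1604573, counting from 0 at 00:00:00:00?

08:54:51:23

1604573 ÷ 50 = 32091 full seconds, remainder 23 frames.
32091 s = 8 h 54 min 51 s.
Timecode: 08:54:51:23.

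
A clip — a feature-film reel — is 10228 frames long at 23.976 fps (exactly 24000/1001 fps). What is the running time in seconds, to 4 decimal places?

426.5928 seconds

Running time = 10228 × 1001/24000 = 2559557/6000 s ≈ 426.5928 s.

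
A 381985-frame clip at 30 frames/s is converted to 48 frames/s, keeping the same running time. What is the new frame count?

Target frames = source frames × (target rate / source rate) = 381985 × (48)/(30) = 381985 × 8/5 = 611176.

611176 frames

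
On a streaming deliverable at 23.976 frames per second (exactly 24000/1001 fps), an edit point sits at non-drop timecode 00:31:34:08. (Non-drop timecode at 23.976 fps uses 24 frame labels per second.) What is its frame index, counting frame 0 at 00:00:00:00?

45464

Total seconds to the label: (0 × 3600 + 31 × 60 + 34) = 1894.
Frame index = 1894 × 24 + 8 = 45464.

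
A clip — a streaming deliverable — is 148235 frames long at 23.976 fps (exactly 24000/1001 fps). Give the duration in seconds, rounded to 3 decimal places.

6182.635 seconds

Running time = 148235 × 1001/24000 = 29676647/4800 s ≈ 6182.635 s.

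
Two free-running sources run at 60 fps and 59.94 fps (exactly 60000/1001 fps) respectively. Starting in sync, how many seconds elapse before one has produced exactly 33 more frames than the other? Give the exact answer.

550.55 seconds

The gap grows by |60000/1001 − 60| = 60/1001 frames per second.
Time for a 33-frame gap: 33 ÷ (60/1001) = 550.55 s.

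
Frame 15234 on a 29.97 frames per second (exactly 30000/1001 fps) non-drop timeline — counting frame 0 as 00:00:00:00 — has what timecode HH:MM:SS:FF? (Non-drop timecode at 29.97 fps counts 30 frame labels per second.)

00:08:27:24

15234 ÷ 30 = 507 full seconds, remainder 24 frames.
507 s = 0 h 8 min 27 s.
Timecode: 00:08:27:24.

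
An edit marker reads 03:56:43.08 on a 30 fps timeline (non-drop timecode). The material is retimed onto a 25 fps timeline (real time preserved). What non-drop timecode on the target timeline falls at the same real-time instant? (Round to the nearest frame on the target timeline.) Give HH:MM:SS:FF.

Source frame index: (3×3600 + 56×60 + 43) × 30 + 8 = 426098.
Real time: 426098 / (30) = 213049/15 s.
Target frame: (213049/15) × (25) = 1065245/3 ≈ 355081.667 → 355082.
At 25 labels/s: frame 355082 → 03:56:43:07.

03:56:43:07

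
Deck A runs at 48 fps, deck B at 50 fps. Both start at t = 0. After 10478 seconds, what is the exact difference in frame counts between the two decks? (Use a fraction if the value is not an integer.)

A emits 48 × 10478 = 502944 frames; B emits 50 × 10478 = 523900.
Difference = 20956 frames; B is ahead of A.

20956 frames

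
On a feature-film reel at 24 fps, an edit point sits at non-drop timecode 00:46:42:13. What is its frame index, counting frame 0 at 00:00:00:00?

67261

Total seconds to the label: (0 × 3600 + 46 × 60 + 42) = 2802.
Frame index = 2802 × 24 + 13 = 67261.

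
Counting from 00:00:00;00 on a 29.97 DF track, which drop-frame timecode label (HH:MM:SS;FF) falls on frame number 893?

00:00:29;23

Ten DF minutes hold 17982 frames, so frame 893 lies in block 0 (frames 0–17981) with 893 frames into that block.
The block's first minute is 1800 frames and the rest 1798 each; 893 frames reaches minute 0, so 0 × 18 + 0 × 2 = 0 labels have been skipped so far.
Adding those back, label number 893 + 0 = 893 at 30 labels/s is 29 s + 23 f = 0 h 0 min 29 s frame 23, i.e. 00:00:29;23.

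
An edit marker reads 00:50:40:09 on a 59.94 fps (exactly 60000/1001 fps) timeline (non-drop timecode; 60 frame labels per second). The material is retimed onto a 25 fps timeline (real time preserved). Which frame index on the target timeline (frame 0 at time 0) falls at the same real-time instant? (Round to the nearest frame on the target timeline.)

Source frame index: (0×3600 + 50×60 + 40) × 60 + 9 = 182409.
Real time: 182409 / (60000/1001) = 60863803/20000 s.
Target frame: (60863803/20000) × (25) = 60863803/800 ≈ 76079.754 → 76080.

frame 76080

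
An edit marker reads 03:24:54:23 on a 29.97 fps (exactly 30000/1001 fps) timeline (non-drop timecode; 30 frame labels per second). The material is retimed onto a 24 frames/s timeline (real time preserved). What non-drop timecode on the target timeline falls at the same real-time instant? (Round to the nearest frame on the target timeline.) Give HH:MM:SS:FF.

Source frame index: (3×3600 + 24×60 + 54) × 30 + 23 = 368843.
Real time: 368843 / (30000/1001) = 369211843/30000 s.
Target frame: (369211843/30000) × (24) = 369211843/1250 ≈ 295369.474 → 295369.
At 24 labels/s: frame 295369 → 03:25:07:01.

03:25:07:01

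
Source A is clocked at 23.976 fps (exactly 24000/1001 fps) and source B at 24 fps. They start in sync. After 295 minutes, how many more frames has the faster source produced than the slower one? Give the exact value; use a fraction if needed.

295 min = 17700 s.
A emits 24000/1001 × 17700 = 424800000/1001 frames; B emits 24 × 17700 = 424800.
Difference = 424800/1001 frames (≈ 424.3756); B is ahead of A.

424800/1001 frames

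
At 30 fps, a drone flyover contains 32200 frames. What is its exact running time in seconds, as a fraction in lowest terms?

Running time = 32200 ÷ (30) = 32200 × 1/30 = 3220/3 s.

3220/3 seconds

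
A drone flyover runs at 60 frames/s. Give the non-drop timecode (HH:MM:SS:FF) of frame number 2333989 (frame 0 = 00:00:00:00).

2333989 ÷ 60 = 38899 full seconds, remainder 49 frames.
38899 s = 10 h 48 min 19 s.
Timecode: 10:48:19:49.

10:48:19:49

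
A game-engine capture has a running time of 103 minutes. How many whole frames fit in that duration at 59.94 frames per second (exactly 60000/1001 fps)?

103 min = 6180 s.
Frames = 6180 × 60000/1001 = 370800000/1001 ≈ 370429.5704.
Complete frames: 370429.

370429 frames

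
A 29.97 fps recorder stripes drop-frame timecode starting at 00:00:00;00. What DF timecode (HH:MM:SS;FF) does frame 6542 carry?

Ten DF minutes hold 17982 frames, so frame 6542 lies in block 0 (frames 0–17981) with 6542 frames into that block.
The block's first minute is 1800 frames and the rest 1798 each; 6542 frames reaches minute 3, so 0 × 18 + 3 × 2 = 6 labels have been skipped so far.
Adding those back, label number 6542 + 6 = 6548 at 30 labels/s is 218 s + 8 f = 0 h 3 min 38 s frame 8, i.e. 00:03:38;08.

00:03:38;08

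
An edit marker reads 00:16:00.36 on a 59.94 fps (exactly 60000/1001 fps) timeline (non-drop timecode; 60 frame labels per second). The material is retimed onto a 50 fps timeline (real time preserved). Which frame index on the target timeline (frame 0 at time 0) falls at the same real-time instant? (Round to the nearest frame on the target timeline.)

Source frame index: (0×3600 + 16×60 + 0) × 60 + 36 = 57636.
Real time: 57636 / (60000/1001) = 4807803/5000 s.
Target frame: (4807803/5000) × (50) = 4807803/100 ≈ 48078.030 → 48078.

frame 48078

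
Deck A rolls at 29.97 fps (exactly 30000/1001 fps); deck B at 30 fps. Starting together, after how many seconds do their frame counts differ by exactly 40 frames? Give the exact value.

4004/3 seconds

The gap grows by |30 − 30000/1001| = 30/1001 frames per second.
Time for a 40-frame gap: 40 ÷ (30/1001) = 4004/3 s.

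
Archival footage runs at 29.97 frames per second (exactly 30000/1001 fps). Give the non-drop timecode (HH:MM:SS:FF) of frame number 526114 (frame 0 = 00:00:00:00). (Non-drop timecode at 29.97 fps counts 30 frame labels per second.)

04:52:17:04

526114 ÷ 30 = 17537 full seconds, remainder 4 frames.
17537 s = 4 h 52 min 17 s.
Timecode: 04:52:17:04.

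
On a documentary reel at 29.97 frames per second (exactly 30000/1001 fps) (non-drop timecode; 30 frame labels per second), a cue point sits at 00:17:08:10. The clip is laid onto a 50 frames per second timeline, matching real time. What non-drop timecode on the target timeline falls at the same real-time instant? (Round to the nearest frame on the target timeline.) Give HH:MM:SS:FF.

00:17:09:18

Source frame index: (0×3600 + 17×60 + 8) × 30 + 10 = 30850.
Real time: 30850 / (30000/1001) = 617617/600 s.
Target frame: (617617/600) × (50) = 617617/12 ≈ 51468.083 → 51468.
At 50 labels/s: frame 51468 → 00:17:09:18.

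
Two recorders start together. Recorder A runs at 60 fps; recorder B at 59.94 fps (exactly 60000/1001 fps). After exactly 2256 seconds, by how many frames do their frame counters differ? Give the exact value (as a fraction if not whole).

135360/1001 frames

A emits 60 × 2256 = 135360 frames; B emits 60000/1001 × 2256 = 135360000/1001.
Difference = 135360/1001 frames (≈ 135.2248); B is behind A.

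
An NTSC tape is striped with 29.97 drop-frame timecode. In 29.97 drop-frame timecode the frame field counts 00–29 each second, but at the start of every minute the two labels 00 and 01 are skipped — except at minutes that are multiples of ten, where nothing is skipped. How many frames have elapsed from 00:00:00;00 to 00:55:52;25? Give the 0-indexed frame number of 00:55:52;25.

As if non-drop at 30 labels/s: (0 × 3600 + 55 × 60 + 52) × 30 + 25 = 100585.
Minute boundaries passed: 55; those not divisible by 10: 55 − 5 = 50; dropped labels = 2 × 50 = 100.
Actual frame index = 100585 − 100 = 100485.

100485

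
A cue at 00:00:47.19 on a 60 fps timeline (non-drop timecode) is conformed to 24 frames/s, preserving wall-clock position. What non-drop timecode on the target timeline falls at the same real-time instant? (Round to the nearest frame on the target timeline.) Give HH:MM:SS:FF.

Source frame index: (0×3600 + 0×60 + 47) × 60 + 19 = 2839.
Real time: 2839 / (60) = 2839/60 s.
Target frame: (2839/60) × (24) = 5678/5 ≈ 1135.600 → 1136.
At 24 labels/s: frame 1136 → 00:00:47:08.

00:00:47:08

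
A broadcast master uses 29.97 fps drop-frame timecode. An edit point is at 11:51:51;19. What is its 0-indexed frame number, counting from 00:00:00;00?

Complete 10-minute blocks: 71, each 17982 frames → 1276722.
Remaining 1 whole minute in the current block: 1800 + 0 × 1798 = 1800 frames.
Within the current minute: 51 × 30 + 19 − 2 = 1547 (labels ;00/;01 skipped at this minute). Total = 1276722 + 1800 + 1547 = 1280069.

1280069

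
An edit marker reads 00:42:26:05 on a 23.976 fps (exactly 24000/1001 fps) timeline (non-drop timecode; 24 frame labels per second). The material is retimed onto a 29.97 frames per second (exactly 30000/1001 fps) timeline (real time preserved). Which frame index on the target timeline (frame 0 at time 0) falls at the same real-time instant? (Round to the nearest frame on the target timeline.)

frame 76386

Source frame index: (0×3600 + 42×60 + 26) × 24 + 5 = 61109.
Real time: 61109 / (24000/1001) = 61170109/24000 s.
Target frame: (61170109/24000) × (30000/1001) = 305545/4 ≈ 76386.250 → 76386.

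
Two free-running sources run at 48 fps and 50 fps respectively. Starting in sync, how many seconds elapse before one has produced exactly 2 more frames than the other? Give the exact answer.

1 seconds

The gap grows by |50 − 48| = 2 frames per second.
Time for a 2-frame gap: 2 ÷ (2) = 1 s.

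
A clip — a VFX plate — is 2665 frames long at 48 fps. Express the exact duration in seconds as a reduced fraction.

2665/48 seconds

Running time = 2665 ÷ (48) = 2665 × 1/48 = 2665/48 s.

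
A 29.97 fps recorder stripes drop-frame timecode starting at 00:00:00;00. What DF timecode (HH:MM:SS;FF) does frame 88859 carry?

00:49:24;29

Each 10-minute DF block holds 10 × 60 × 30 − 9 × 2 = 17982 frames. 88859 ÷ 17982 → 4 full blocks, remainder 16931.
Within the partial block the first minute is 1800 frames and each further minute 1798, so 9 further minute boundaries passed. Total skipped labels = 18 × 4 + 2 × 9 = 90.
Non-drop label index = 88859 + 90 = 88949; at 30 labels/s that is 00:49:24:29, i.e. DF 00:49:24;29.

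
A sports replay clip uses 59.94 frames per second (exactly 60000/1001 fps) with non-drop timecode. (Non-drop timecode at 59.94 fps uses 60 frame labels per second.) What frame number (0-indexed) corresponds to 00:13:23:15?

frame 48195

Total seconds to the label: (0 × 3600 + 13 × 60 + 23) = 803.
Frame index = 803 × 60 + 15 = 48195.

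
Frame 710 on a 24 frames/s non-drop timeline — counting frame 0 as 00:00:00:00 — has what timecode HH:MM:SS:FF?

00:00:29:14

710 ÷ 24 = 29 full seconds, remainder 14 frames.
29 s = 0 h 0 min 29 s.
Timecode: 00:00:29:14.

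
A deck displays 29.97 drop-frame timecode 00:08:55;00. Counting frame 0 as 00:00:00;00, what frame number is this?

16034

Complete 10-minute blocks: 0, each 17982 frames → 0.
Remaining 8 whole minutes in the current block: 1800 + 7 × 1798 = 14386 frames.
Within the current minute: 55 × 30 + 0 − 2 = 1648 (labels ;00/;01 skipped at this minute). Total = 0 + 14386 + 1648 = 16034.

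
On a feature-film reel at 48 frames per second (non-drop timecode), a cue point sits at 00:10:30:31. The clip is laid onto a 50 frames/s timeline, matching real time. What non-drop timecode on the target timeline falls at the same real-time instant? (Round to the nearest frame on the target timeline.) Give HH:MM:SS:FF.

00:10:30:32

Source frame index: (0×3600 + 10×60 + 30) × 48 + 31 = 30271.
Real time: 30271 / (48) = 30271/48 s.
Target frame: (30271/48) × (50) = 756775/24 ≈ 31532.292 → 31532.
At 50 labels/s: frame 31532 → 00:10:30:32.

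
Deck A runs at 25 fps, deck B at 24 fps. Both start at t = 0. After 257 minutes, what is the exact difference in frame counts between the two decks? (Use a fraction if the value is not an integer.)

15420 frames

257 min = 15420 s.
A emits 25 × 15420 = 385500 frames; B emits 24 × 15420 = 370080.
Difference = 15420 frames; B is behind A.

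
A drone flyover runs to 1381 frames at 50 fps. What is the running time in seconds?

Running time = 1381 / (50) = 27.62 s.

27.62 seconds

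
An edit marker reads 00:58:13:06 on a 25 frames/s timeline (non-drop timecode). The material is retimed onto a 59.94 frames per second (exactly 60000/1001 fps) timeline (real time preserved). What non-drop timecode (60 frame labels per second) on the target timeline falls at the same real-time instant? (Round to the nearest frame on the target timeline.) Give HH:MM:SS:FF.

Source frame index: (0×3600 + 58×60 + 13) × 25 + 6 = 87331.
Real time: 87331 / (25) = 87331/25 s.
Target frame: (87331/25) × (60000/1001) = 209594400/1001 ≈ 209385.015 → 209385.
At 60 labels/s: frame 209385 → 00:58:09:45.

00:58:09:45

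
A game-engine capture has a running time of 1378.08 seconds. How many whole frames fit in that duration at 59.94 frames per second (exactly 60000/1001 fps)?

82602 frames

Frames = 1378.08 × 60000/1001 = 7516800/91 ≈ 82602.1978.
Complete frames: 82602.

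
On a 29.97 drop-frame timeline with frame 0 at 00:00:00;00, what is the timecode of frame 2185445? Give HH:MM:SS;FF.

Each 10-minute DF block holds 10 × 60 × 30 − 9 × 2 = 17982 frames. 2185445 ÷ 17982 → 121 full blocks, remainder 9623.
Within the partial block the first minute is 1800 frames and each further minute 1798, so 5 further minute boundaries passed. Total skipped labels = 18 × 121 + 2 × 5 = 2188.
Non-drop label index = 2185445 + 2188 = 2187633; at 30 labels/s that is 20:15:21:03, i.e. DF 20:15:21;03.

20:15:21;03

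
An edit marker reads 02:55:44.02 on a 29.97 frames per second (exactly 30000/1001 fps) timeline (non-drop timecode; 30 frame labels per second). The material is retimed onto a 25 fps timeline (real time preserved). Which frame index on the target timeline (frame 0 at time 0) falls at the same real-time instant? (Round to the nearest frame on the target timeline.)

Source frame index: (2×3600 + 55×60 + 44) × 30 + 2 = 316322.
Real time: 316322 / (30000/1001) = 158319161/15000 s.
Target frame: (158319161/15000) × (25) = 158319161/600 ≈ 263865.268 → 263865.

frame 263865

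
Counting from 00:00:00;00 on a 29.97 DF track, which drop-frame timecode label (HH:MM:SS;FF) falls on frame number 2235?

00:01:14;17

Each 10-minute DF block holds 10 × 60 × 30 − 9 × 2 = 17982 frames. 2235 ÷ 17982 → 0 full blocks, remainder 2235.
Within the partial block the first minute is 1800 frames and each further minute 1798, so 1 further minute boundary passed. Total skipped labels = 18 × 0 + 2 × 1 = 2.
Non-drop label index = 2235 + 2 = 2237; at 30 labels/s that is 00:01:14:17, i.e. DF 00:01:14;17.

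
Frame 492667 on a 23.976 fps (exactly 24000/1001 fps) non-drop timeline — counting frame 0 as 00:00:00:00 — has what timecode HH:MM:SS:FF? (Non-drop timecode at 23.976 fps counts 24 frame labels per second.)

05:42:07:19

492667 ÷ 24 = 20527 full seconds, remainder 19 frames.
20527 s = 5 h 42 min 7 s.
Timecode: 05:42:07:19.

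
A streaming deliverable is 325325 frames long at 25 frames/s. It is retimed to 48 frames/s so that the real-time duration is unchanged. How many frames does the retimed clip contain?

624624 frames

Target frames = source frames × (target rate / source rate) = 325325 × (48)/(25) = 325325 × 48/25 = 624624.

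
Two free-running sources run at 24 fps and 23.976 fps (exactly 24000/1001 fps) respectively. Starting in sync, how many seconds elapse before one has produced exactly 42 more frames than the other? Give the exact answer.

1751.75 seconds

The gap grows by |24000/1001 − 24| = 24/1001 frames per second.
Time for a 42-frame gap: 42 ÷ (24/1001) = 1751.75 s.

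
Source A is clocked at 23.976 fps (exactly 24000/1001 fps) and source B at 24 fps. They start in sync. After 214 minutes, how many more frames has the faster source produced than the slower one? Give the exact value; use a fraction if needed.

214 min = 12840 s.
A emits 24000/1001 × 12840 = 308160000/1001 frames; B emits 24 × 12840 = 308160.
Difference = 308160/1001 frames (≈ 307.8521); B is ahead of A.

308160/1001 frames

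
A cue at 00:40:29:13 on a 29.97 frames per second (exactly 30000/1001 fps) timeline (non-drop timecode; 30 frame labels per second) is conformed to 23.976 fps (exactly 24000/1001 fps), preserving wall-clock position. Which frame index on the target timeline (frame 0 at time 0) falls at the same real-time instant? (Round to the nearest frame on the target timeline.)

frame 58306

Source frame index: (0×3600 + 40×60 + 29) × 30 + 13 = 72883.
Real time: 72883 / (30000/1001) = 72955883/30000 s.
Target frame: (72955883/30000) × (24000/1001) = 291532/5 ≈ 58306.400 → 58306.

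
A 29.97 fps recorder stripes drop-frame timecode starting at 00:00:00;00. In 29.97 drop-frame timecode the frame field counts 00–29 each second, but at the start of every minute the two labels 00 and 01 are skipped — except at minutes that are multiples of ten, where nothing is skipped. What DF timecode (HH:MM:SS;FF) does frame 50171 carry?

00:27:54;01

Each 10-minute DF block holds 10 × 60 × 30 − 9 × 2 = 17982 frames. 50171 ÷ 17982 → 2 full blocks, remainder 14207.
Within the partial block the first minute is 1800 frames and each further minute 1798, so 7 further minute boundaries passed. Total skipped labels = 18 × 2 + 2 × 7 = 50.
Non-drop label index = 50171 + 50 = 50221; at 30 labels/s that is 00:27:54:01, i.e. DF 00:27:54;01.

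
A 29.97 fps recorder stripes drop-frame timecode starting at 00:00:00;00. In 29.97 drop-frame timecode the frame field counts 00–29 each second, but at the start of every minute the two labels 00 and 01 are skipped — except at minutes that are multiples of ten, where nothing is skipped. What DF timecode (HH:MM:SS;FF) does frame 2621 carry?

Ten DF minutes hold 17982 frames, so frame 2621 lies in block 0 (frames 0–17981) with 2621 frames into that block.
The block's first minute is 1800 frames and the rest 1798 each; 2621 frames reaches minute 1, so 0 × 18 + 1 × 2 = 2 labels have been skipped so far.
Adding those back, label number 2621 + 2 = 2623 at 30 labels/s is 87 s + 13 f = 0 h 1 min 27 s frame 13, i.e. 00:01:27;13.

00:01:27;13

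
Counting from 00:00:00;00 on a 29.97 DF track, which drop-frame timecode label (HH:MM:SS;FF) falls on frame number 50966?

00:28:20;18

Each 10-minute DF block holds 10 × 60 × 30 − 9 × 2 = 17982 frames. 50966 ÷ 17982 → 2 full blocks, remainder 15002.
Within the partial block the first minute is 1800 frames and each further minute 1798, so 8 further minute boundaries passed. Total skipped labels = 18 × 2 + 2 × 8 = 52.
Non-drop label index = 50966 + 52 = 51018; at 30 labels/s that is 00:28:20:18, i.e. DF 00:28:20;18.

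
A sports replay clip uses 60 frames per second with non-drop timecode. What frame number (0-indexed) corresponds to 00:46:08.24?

166104

Total seconds to the label: (0 × 3600 + 46 × 60 + 8) = 2768.
Frame index = 2768 × 60 + 24 = 166104.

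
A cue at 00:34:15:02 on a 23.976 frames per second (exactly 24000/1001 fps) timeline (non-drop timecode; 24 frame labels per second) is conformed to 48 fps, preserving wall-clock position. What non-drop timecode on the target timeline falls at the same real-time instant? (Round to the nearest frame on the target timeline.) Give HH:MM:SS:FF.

00:34:17:07

Source frame index: (0×3600 + 34×60 + 15) × 24 + 2 = 49322.
Real time: 49322 / (24000/1001) = 24685661/12000 s.
Target frame: (24685661/12000) × (48) = 24685661/250 ≈ 98742.644 → 98743.
At 48 labels/s: frame 98743 → 00:34:17:07.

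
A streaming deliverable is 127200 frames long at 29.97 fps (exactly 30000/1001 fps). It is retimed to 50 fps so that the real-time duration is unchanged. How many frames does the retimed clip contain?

212212 frames

Target frames = source frames × (target rate / source rate) = 127200 × (50)/(30000/1001) = 127200 × 1001/600 = 212212.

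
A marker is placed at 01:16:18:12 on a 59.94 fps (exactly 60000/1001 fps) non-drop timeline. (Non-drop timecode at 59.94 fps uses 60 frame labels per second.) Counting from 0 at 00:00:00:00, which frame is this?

274692

Total seconds to the label: (1 × 3600 + 16 × 60 + 18) = 4578.
Frame index = 4578 × 60 + 12 = 274692.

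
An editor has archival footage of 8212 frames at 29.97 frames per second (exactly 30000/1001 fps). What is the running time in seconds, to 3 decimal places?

274.007 seconds

Running time = 8212 × 1001/30000 = 2055053/7500 s ≈ 274.007 s.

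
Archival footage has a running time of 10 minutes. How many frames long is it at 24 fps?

14400 frames

10 min = 600 s.
Frames = 600 × 24 = 14400.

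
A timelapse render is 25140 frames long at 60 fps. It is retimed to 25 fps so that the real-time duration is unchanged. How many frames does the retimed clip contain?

10475 frames

Target frames = source frames × (target rate / source rate) = 25140 × (25)/(60) = 25140 × 5/12 = 10475.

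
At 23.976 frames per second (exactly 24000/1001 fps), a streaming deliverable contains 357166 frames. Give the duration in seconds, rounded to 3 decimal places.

14896.799 seconds

Running time = 357166 × 1001/24000 = 178761583/12000 s ≈ 14896.799 s.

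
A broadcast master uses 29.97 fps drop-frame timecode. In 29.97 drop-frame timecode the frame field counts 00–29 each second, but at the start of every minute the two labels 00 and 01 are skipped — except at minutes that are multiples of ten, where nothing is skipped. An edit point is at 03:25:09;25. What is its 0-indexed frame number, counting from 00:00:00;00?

368925

As if non-drop at 30 labels/s: (3 × 3600 + 25 × 60 + 9) × 30 + 25 = 369295.
Minute boundaries passed: 205; those not divisible by 10: 205 − 20 = 185; dropped labels = 2 × 185 = 370.
Actual frame index = 369295 − 370 = 368925.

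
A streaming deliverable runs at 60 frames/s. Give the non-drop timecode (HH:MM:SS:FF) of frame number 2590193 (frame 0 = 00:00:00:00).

11:59:29:53

2590193 ÷ 60 = 43169 full seconds, remainder 53 frames.
43169 s = 11 h 59 min 29 s.
Timecode: 11:59:29:53.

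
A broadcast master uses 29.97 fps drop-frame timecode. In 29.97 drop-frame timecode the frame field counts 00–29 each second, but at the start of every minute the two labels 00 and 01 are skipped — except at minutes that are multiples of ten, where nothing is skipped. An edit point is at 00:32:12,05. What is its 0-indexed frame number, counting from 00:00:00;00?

Complete 10-minute blocks: 3, each 17982 frames → 53946.
Remaining 2 whole minutes in the current block: 1800 + 1 × 1798 = 3598 frames.
Within the current minute: 12 × 30 + 5 − 2 = 363 (labels ;00/;01 skipped at this minute). Total = 53946 + 3598 + 363 = 57907.

57907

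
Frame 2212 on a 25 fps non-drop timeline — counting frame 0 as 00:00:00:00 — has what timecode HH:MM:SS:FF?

2212 ÷ 25 = 88 full seconds, remainder 12 frames.
88 s = 0 h 1 min 28 s.
Timecode: 00:01:28:12.

00:01:28:12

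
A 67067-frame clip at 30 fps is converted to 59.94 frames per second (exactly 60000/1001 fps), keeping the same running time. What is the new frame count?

Target frames = source frames × (target rate / source rate) = 67067 × (60000/1001)/(30) = 67067 × 2000/1001 = 134000.

134000 frames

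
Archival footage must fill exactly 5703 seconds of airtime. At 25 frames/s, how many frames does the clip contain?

Frames = 5703 × 25 = 142575.

142575 frames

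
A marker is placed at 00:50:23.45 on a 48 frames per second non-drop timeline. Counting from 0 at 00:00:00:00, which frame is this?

145149

Total seconds to the label: (0 × 3600 + 50 × 60 + 23) = 3023.
Frame index = 3023 × 48 + 45 = 145149.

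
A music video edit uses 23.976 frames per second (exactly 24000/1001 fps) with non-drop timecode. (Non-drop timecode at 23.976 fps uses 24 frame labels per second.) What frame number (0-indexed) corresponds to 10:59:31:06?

949710

Total seconds to the label: (10 × 3600 + 59 × 60 + 31) = 39571.
Frame index = 39571 × 24 + 6 = 949710.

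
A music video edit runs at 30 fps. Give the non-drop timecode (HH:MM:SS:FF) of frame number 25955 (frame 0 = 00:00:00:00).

25955 ÷ 30 = 865 full seconds, remainder 5 frames.
865 s = 0 h 14 min 25 s.
Timecode: 00:14:25:05.

00:14:25:05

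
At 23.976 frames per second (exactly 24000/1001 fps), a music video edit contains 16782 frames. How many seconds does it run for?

699.94925 seconds

Running time = 16782 / (24000/1001) = 699.94925 s.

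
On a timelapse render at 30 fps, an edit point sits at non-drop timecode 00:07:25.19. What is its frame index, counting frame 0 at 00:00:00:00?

13369

Total seconds to the label: (0 × 3600 + 7 × 60 + 25) = 445.
Frame index = 445 × 30 + 19 = 13369.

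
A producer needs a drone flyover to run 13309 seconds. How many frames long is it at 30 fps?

399270 frames

Frames = 13309 × 30 = 399270.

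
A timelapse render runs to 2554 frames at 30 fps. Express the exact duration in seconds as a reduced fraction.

1277/15 seconds

Running time = 2554 ÷ (30) = 2554 × 1/30 = 1277/15 s.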